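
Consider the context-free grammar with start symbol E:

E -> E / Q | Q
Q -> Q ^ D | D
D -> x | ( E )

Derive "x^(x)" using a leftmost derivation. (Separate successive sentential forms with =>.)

E=>Q=>Q^D=>D^D=>x^D=>x^(E)=>x^(Q)=>x^(D)=>x^(x)

E => Q   [E -> Q]
Q => Q^D   [Q -> Q ^ D]
Q^D => D^D   [Q -> D]
D^D => x^D   [D -> x]
x^D => x^(E)   [D -> ( E )]
x^(E) => x^(Q)   [E -> Q]
x^(Q) => x^(D)   [Q -> D]
x^(D) => x^(x)   [D -> x]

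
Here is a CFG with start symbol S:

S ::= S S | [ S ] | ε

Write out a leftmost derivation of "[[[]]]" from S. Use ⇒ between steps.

S⇒SS⇒SSS⇒SSSS⇒[S]SSS⇒[[S]]SSS⇒[[[S]]]SSS⇒[[[]]]SSS⇒[[[]]]SS⇒[[[]]]S⇒[[[]]]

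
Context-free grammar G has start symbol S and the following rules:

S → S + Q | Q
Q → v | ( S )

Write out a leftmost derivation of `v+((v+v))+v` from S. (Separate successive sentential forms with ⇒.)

S ⇒ S+Q   [S → S + Q]
S+Q ⇒ S+Q+Q   [S → S + Q]
S+Q+Q ⇒ Q+Q+Q   [S → Q]
Q+Q+Q ⇒ v+Q+Q   [Q → v]
v+Q+Q ⇒ v+(S)+Q   [Q → ( S )]
v+(S)+Q ⇒ v+(Q)+Q   [S → Q]
v+(Q)+Q ⇒ v+((S))+Q   [Q → ( S )]
v+((S))+Q ⇒ v+((S+Q))+Q   [S → S + Q]
v+((S+Q))+Q ⇒ v+((Q+Q))+Q   [S → Q]
v+((Q+Q))+Q ⇒ v+((v+Q))+Q   [Q → v]
v+((v+Q))+Q ⇒ v+((v+v))+Q   [Q → v]
v+((v+v))+Q ⇒ v+((v+v))+v   [Q → v]

S ⇒ S+Q ⇒ S+Q+Q ⇒ Q+Q+Q ⇒ v+Q+Q ⇒ v+(S)+Q ⇒ v+(Q)+Q ⇒ v+((S))+Q ⇒ v+((S+Q))+Q ⇒ v+((Q+Q))+Q ⇒ v+((v+Q))+Q ⇒ v+((v+v))+Q ⇒ v+((v+v))+v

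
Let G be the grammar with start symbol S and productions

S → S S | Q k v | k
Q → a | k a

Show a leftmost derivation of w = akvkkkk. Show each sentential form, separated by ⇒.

S ⇒ SS   [S → S S]
SS ⇒ SSS   [S → S S]
SSS ⇒ QkvSS   [S → Q k v]
QkvSS ⇒ akvSS   [Q → a]
akvSS ⇒ akvSSS   [S → S S]
akvSSS ⇒ akvSSSS   [S → S S]
akvSSSS ⇒ akvkSSS   [S → k]
akvkSSS ⇒ akvkkSS   [S → k]
akvkkSS ⇒ akvkkkS   [S → k]
akvkkkS ⇒ akvkkkk   [S → k]

S⇒SS⇒SSS⇒QkvSS⇒akvSS⇒akvSSS⇒akvSSSS⇒akvkSSS⇒akvkkSS⇒akvkkkS⇒akvkkkk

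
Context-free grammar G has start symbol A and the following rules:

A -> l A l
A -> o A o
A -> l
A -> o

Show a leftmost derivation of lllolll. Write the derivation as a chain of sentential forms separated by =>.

A => lAl => llAll => lllAlll => lllolll

A => lAl   [A -> l A l]
lAl => llAll   [A -> l A l]
llAll => lllAlll   [A -> l A l]
lllAlll => lllolll   [A -> o]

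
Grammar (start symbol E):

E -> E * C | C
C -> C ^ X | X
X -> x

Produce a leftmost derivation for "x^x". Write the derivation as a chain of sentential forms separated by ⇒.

E⇒C⇒C^X⇒X^X⇒x^X⇒x^x

E ⇒ C   [E -> C]
C ⇒ C^X   [C -> C ^ X]
C^X ⇒ X^X   [C -> X]
X^X ⇒ x^X   [X -> x]
x^X ⇒ x^x   [X -> x]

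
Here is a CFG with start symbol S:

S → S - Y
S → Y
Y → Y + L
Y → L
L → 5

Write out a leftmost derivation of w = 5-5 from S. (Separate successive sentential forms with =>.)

S => S-Y   [S → S - Y]
S-Y => Y-Y   [S → Y]
Y-Y => L-Y   [Y → L]
L-Y => 5-Y   [L → 5]
5-Y => 5-L   [Y → L]
5-L => 5-5   [L → 5]

S => S-Y => Y-Y => L-Y => 5-Y => 5-L => 5-5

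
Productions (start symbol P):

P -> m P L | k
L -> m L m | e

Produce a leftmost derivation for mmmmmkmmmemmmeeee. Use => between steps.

P => mPL => mmPLL => mmmPLLL => mmmmPLLLL => mmmmmPLLLLL => mmmmmkLLLLL => mmmmmkmLmLLLL => mmmmmkmmLmmLLLL => mmmmmkmmmLmmmLLLL => mmmmmkmmmemmmLLLL => mmmmmkmmmemmmeLLL => mmmmmkmmmemmmeeLL => mmmmmkmmmemmmeeeL => mmmmmkmmmemmmeeee

P => mPL   [P -> m P L]
mPL => mmPLL   [P -> m P L]
mmPLL => mmmPLLL   [P -> m P L]
mmmPLLL => mmmmPLLLL   [P -> m P L]
mmmmPLLLL => mmmmmPLLLLL   [P -> m P L]
mmmmmPLLLLL => mmmmmkLLLLL   [P -> k]
mmmmmkLLLLL => mmmmmkmLmLLLL   [L -> m L m]
mmmmmkmLmLLLL => mmmmmkmmLmmLLLL   [L -> m L m]
mmmmmkmmLmmLLLL => mmmmmkmmmLmmmLLLL   [L -> m L m]
mmmmmkmmmLmmmLLLL => mmmmmkmmmemmmLLLL   [L -> e]
mmmmmkmmmemmmLLLL => mmmmmkmmmemmmeLLL   [L -> e]
mmmmmkmmmemmmeLLL => mmmmmkmmmemmmeeLL   [L -> e]
mmmmmkmmmemmmeeLL => mmmmmkmmmemmmeeeL   [L -> e]
mmmmmkmmmemmmeeeL => mmmmmkmmmemmmeeee   [L -> e]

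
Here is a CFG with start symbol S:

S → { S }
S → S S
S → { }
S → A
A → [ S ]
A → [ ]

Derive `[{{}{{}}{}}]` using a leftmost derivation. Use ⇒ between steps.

S ⇒ A   [S → A]
A ⇒ [S]   [A → [ S ]]
[S] ⇒ [{S}]   [S → { S }]
[{S}] ⇒ [{SS}]   [S → S S]
[{SS}] ⇒ [{{}S}]   [S → { }]
[{{}S}] ⇒ [{{}SS}]   [S → S S]
[{{}SS}] ⇒ [{{}{S}S}]   [S → { S }]
[{{}{S}S}] ⇒ [{{}{{}}S}]   [S → { }]
[{{}{{}}S}] ⇒ [{{}{{}}{}}]   [S → { }]

S⇒A⇒[S]⇒[{S}]⇒[{SS}]⇒[{{}S}]⇒[{{}SS}]⇒[{{}{S}S}]⇒[{{}{{}}S}]⇒[{{}{{}}{}}]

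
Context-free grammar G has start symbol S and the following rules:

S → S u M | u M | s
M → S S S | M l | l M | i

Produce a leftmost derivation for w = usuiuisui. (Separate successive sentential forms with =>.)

S => SuM   [S → S u M]
SuM => uMuM   [S → u M]
uMuM => uSSSuM   [M → S S S]
uSSSuM => usSSuM   [S → s]
usSSuM => usSuMSuM   [S → S u M]
usSuMSuM => usuMuMSuM   [S → u M]
usuMuMSuM => usuiuMSuM   [M → i]
usuiuMSuM => usuiuiSuM   [M → i]
usuiuiSuM => usuiuisuM   [S → s]
usuiuisuM => usuiuisui   [M → i]

S => SuM => uMuM => uSSSuM => usSSuM => usSuMSuM => usuMuMSuM => usuiuMSuM => usuiuiSuM => usuiuisuM => usuiuisui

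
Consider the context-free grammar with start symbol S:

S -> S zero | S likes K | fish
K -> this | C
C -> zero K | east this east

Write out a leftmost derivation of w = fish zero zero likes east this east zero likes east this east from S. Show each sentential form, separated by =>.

S => S likes K   [S -> S likes K]
S likes K => S zero likes K   [S -> S zero]
S zero likes K => S likes K zero likes K   [S -> S likes K]
S likes K zero likes K => S zero likes K zero likes K   [S -> S zero]
S zero likes K zero likes K => S zero zero likes K zero likes K   [S -> S zero]
S zero zero likes K zero likes K => fish zero zero likes K zero likes K   [S -> fish]
fish zero zero likes K zero likes K => fish zero zero likes C zero likes K   [K -> C]
fish zero zero likes C zero likes K => fish zero zero likes east this east zero likes K   [C -> east this east]
fish zero zero likes east this east zero likes K => fish zero zero likes east this east zero likes C   [K -> C]
fish zero zero likes east this east zero likes C => fish zero zero likes east this east zero likes east this east   [C -> east this east]

S => S likes K => S zero likes K => S likes K zero likes K => S zero likes K zero likes K => S zero zero likes K zero likes K => fish zero zero likes K zero likes K => fish zero zero likes C zero likes K => fish zero zero likes east this east zero likes K => fish zero zero likes east this east zero likes C => fish zero zero likes east this east zero likes east this east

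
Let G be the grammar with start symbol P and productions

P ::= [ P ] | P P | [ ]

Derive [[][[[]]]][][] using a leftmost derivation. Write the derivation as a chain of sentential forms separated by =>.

P => PP   [P ::= P P]
PP => PPP   [P ::= P P]
PPP => [P]PP   [P ::= [ P ]]
[P]PP => [PP]PP   [P ::= P P]
[PP]PP => [[]P]PP   [P ::= [ ]]
[[]P]PP => [[][P]]PP   [P ::= [ P ]]
[[][P]]PP => [[][[P]]]PP   [P ::= [ P ]]
[[][[P]]]PP => [[][[[]]]]PP   [P ::= [ ]]
[[][[[]]]]PP => [[][[[]]]][]P   [P ::= [ ]]
[[][[[]]]][]P => [[][[[]]]][][]   [P ::= [ ]]

P => PP => PPP => [P]PP => [PP]PP => [[]P]PP => [[][P]]PP => [[][[P]]]PP => [[][[[]]]]PP => [[][[[]]]][]P => [[][[[]]]][][]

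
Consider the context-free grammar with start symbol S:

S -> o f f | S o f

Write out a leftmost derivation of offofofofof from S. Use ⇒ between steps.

S ⇒ Sof ⇒ Sofof ⇒ Sofofof ⇒ Sofofofof ⇒ offofofofof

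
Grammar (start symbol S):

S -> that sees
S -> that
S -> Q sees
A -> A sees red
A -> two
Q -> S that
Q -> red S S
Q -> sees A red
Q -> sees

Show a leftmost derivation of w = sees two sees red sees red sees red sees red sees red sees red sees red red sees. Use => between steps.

S => Q sees   [S -> Q sees]
Q sees => sees A red sees   [Q -> sees A red]
sees A red sees => sees A sees red red sees   [A -> A sees red]
sees A sees red red sees => sees A sees red sees red red sees   [A -> A sees red]
sees A sees red sees red red sees => sees A sees red sees red sees red red sees   [A -> A sees red]
sees A sees red sees red sees red red sees => sees A sees red sees red sees red sees red red sees   [A -> A sees red]
sees A sees red sees red sees red sees red red sees => sees A sees red sees red sees red sees red sees red red sees   [A -> A sees red]
sees A sees red sees red sees red sees red sees red red sees => sees A sees red sees red sees red sees red sees red sees red red sees   [A -> A sees red]
sees A sees red sees red sees red sees red sees red sees red red sees => sees A sees red sees red sees red sees red sees red sees red sees red red sees   [A -> A sees red]
sees A sees red sees red sees red sees red sees red sees red sees red red sees => sees two sees red sees red sees red sees red sees red sees red sees red red sees   [A -> two]

S => Q sees => sees A red sees => sees A sees red red sees => sees A sees red sees red red sees => sees A sees red sees red sees red red sees => sees A sees red sees red sees red sees red red sees => sees A sees red sees red sees red sees red sees red red sees => sees A sees red sees red sees red sees red sees red sees red red sees => sees A sees red sees red sees red sees red sees red sees red sees red red sees => sees two sees red sees red sees red sees red sees red sees red sees red red sees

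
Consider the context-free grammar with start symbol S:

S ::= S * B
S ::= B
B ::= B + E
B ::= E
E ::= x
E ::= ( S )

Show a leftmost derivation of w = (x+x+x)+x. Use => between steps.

S => B   [S ::= B]
B => B+E   [B ::= B + E]
B+E => E+E   [B ::= E]
E+E => (S)+E   [E ::= ( S )]
(S)+E => (B)+E   [S ::= B]
(B)+E => (B+E)+E   [B ::= B + E]
(B+E)+E => (B+E+E)+E   [B ::= B + E]
(B+E+E)+E => (E+E+E)+E   [B ::= E]
(E+E+E)+E => (x+E+E)+E   [E ::= x]
(x+E+E)+E => (x+x+E)+E   [E ::= x]
(x+x+E)+E => (x+x+x)+E   [E ::= x]
(x+x+x)+E => (x+x+x)+x   [E ::= x]

S => B => B+E => E+E => (S)+E => (B)+E => (B+E)+E => (B+E+E)+E => (E+E+E)+E => (x+E+E)+E => (x+x+E)+E => (x+x+x)+E => (x+x+x)+x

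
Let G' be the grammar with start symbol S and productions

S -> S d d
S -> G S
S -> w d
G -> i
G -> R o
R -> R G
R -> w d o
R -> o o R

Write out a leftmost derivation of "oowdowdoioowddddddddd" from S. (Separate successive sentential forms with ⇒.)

S ⇒ Sdd ⇒ Sdddd ⇒ Sdddddd ⇒ Sdddddddd ⇒ GSdddddddd ⇒ RoSdddddddd ⇒ RGoSdddddddd ⇒ ooRGoSdddddddd ⇒ oowdoGoSdddddddd ⇒ oowdoRooSdddddddd ⇒ oowdoRGooSdddddddd ⇒ oowdowdoGooSdddddddd ⇒ oowdowdoiooSdddddddd ⇒ oowdowdoioowddddddddd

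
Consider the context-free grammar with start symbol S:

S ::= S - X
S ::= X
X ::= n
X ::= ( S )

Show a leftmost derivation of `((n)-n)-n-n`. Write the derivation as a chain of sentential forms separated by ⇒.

S⇒S-X⇒S-X-X⇒X-X-X⇒(S)-X-X⇒(S-X)-X-X⇒(X-X)-X-X⇒((S)-X)-X-X⇒((X)-X)-X-X⇒((n)-X)-X-X⇒((n)-n)-X-X⇒((n)-n)-n-X⇒((n)-n)-n-n

S ⇒ S-X   [S ::= S - X]
S-X ⇒ S-X-X   [S ::= S - X]
S-X-X ⇒ X-X-X   [S ::= X]
X-X-X ⇒ (S)-X-X   [X ::= ( S )]
(S)-X-X ⇒ (S-X)-X-X   [S ::= S - X]
(S-X)-X-X ⇒ (X-X)-X-X   [S ::= X]
(X-X)-X-X ⇒ ((S)-X)-X-X   [X ::= ( S )]
((S)-X)-X-X ⇒ ((X)-X)-X-X   [S ::= X]
((X)-X)-X-X ⇒ ((n)-X)-X-X   [X ::= n]
((n)-X)-X-X ⇒ ((n)-n)-X-X   [X ::= n]
((n)-n)-X-X ⇒ ((n)-n)-n-X   [X ::= n]
((n)-n)-n-X ⇒ ((n)-n)-n-n   [X ::= n]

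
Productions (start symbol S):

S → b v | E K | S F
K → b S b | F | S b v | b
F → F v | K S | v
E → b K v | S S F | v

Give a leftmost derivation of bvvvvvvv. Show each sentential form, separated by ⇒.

S ⇒ SF ⇒ SFF ⇒ SFFF ⇒ bvFFF ⇒ bvFvFF ⇒ bvFvvFF ⇒ bvvvvFF ⇒ bvvvvFvF ⇒ bvvvvvvF ⇒ bvvvvvvv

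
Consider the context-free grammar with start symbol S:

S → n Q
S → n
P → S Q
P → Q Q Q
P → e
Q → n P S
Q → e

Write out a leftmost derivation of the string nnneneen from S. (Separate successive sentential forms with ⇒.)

S⇒nQ⇒nnPS⇒nnQQQS⇒nnnPSQQS⇒nnneSQQS⇒nnnenQQS⇒nnneneQS⇒nnneneeS⇒nnneneen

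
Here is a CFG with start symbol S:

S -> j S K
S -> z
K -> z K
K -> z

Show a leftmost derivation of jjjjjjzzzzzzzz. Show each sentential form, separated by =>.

S => jSK   [S -> j S K]
jSK => jjSKK   [S -> j S K]
jjSKK => jjjSKKK   [S -> j S K]
jjjSKKK => jjjjSKKKK   [S -> j S K]
jjjjSKKKK => jjjjjSKKKKK   [S -> j S K]
jjjjjSKKKKK => jjjjjjSKKKKKK   [S -> j S K]
jjjjjjSKKKKKK => jjjjjjzKKKKKK   [S -> z]
jjjjjjzKKKKKK => jjjjjjzzKKKKKK   [K -> z K]
jjjjjjzzKKKKKK => jjjjjjzzzKKKKK   [K -> z]
jjjjjjzzzKKKKK => jjjjjjzzzzKKKK   [K -> z]
jjjjjjzzzzKKKK => jjjjjjzzzzzKKK   [K -> z]
jjjjjjzzzzzKKK => jjjjjjzzzzzzKK   [K -> z]
jjjjjjzzzzzzKK => jjjjjjzzzzzzzK   [K -> z]
jjjjjjzzzzzzzK => jjjjjjzzzzzzzz   [K -> z]

S => jSK => jjSKK => jjjSKKK => jjjjSKKKK => jjjjjSKKKKK => jjjjjjSKKKKKK => jjjjjjzKKKKKK => jjjjjjzzKKKKKK => jjjjjjzzzKKKKK => jjjjjjzzzzKKKK => jjjjjjzzzzzKKK => jjjjjjzzzzzzKK => jjjjjjzzzzzzzK => jjjjjjzzzzzzzz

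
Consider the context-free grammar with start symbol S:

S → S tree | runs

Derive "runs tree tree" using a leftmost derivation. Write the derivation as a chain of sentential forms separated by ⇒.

S ⇒ S tree   [S → S tree]
S tree ⇒ S tree tree   [S → S tree]
S tree tree ⇒ runs tree tree   [S → runs]

S ⇒ S tree ⇒ S tree tree ⇒ runs tree tree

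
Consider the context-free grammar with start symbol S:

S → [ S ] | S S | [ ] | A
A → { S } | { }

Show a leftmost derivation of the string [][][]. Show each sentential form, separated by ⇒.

S⇒SS⇒[]S⇒[]SS⇒[][]S⇒[][][]

S ⇒ SS   [S → S S]
SS ⇒ []S   [S → [ ]]
[]S ⇒ []SS   [S → S S]
[]SS ⇒ [][]S   [S → [ ]]
[][]S ⇒ [][][]   [S → [ ]]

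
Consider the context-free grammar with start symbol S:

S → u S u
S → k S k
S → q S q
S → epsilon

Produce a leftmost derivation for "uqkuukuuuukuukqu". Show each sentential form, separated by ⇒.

S ⇒ uSu   [S → u S u]
uSu ⇒ uqSqu   [S → q S q]
uqSqu ⇒ uqkSkqu   [S → k S k]
uqkSkqu ⇒ uqkuSukqu   [S → u S u]
uqkuSukqu ⇒ uqkuuSuukqu   [S → u S u]
uqkuuSuukqu ⇒ uqkuukSkuukqu   [S → k S k]
uqkuukSkuukqu ⇒ uqkuukuSukuukqu   [S → u S u]
uqkuukuSukuukqu ⇒ uqkuukuuSuukuukqu   [S → u S u]
uqkuukuuSuukuukqu ⇒ uqkuukuuuukuukqu   [S → epsilon]

S ⇒ uSu ⇒ uqSqu ⇒ uqkSkqu ⇒ uqkuSukqu ⇒ uqkuuSuukqu ⇒ uqkuukSkuukqu ⇒ uqkuukuSukuukqu ⇒ uqkuukuuSuukuukqu ⇒ uqkuukuuuukuukqu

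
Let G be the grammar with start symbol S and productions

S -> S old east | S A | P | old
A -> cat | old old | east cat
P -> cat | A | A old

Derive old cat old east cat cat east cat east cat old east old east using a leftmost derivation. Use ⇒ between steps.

S ⇒ S old east   [S -> S old east]
S old east ⇒ S old east old east   [S -> S old east]
S old east old east ⇒ S A old east old east   [S -> S A]
S A old east old east ⇒ S A A old east old east   [S -> S A]
S A A old east old east ⇒ S A A A old east old east   [S -> S A]
S A A A old east old east ⇒ S A A A A old east old east   [S -> S A]
S A A A A old east old east ⇒ S old east A A A A old east old east   [S -> S old east]
S old east A A A A old east old east ⇒ S A old east A A A A old east old east   [S -> S A]
S A old east A A A A old east old east ⇒ old A old east A A A A old east old east   [S -> old]
old A old east A A A A old east old east ⇒ old cat old east A A A A old east old east   [A -> cat]
old cat old east A A A A old east old east ⇒ old cat old east cat A A A old east old east   [A -> cat]
old cat old east cat A A A old east old east ⇒ old cat old east cat cat A A old east old east   [A -> cat]
old cat old east cat cat A A old east old east ⇒ old cat old east cat cat east cat A old east old east   [A -> east cat]
old cat old east cat cat east cat A old east old east ⇒ old cat old east cat cat east cat east cat old east old east   [A -> east cat]

S ⇒ S old east ⇒ S old east old east ⇒ S A old east old east ⇒ S A A old east old east ⇒ S A A A old east old east ⇒ S A A A A old east old east ⇒ S old east A A A A old east old east ⇒ S A old east A A A A old east old east ⇒ old A old east A A A A old east old east ⇒ old cat old east A A A A old east old east ⇒ old cat old east cat A A A old east old east ⇒ old cat old east cat cat A A old east old east ⇒ old cat old east cat cat east cat A old east old east ⇒ old cat old east cat cat east cat east cat old east old east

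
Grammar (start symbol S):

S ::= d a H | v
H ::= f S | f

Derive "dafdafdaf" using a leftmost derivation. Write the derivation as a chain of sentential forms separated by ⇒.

S ⇒ daH   [S ::= d a H]
daH ⇒ dafS   [H ::= f S]
dafS ⇒ dafdaH   [S ::= d a H]
dafdaH ⇒ dafdafS   [H ::= f S]
dafdafS ⇒ dafdafdaH   [S ::= d a H]
dafdafdaH ⇒ dafdafdaf   [H ::= f]

S ⇒ daH ⇒ dafS ⇒ dafdaH ⇒ dafdafS ⇒ dafdafdaH ⇒ dafdafdaf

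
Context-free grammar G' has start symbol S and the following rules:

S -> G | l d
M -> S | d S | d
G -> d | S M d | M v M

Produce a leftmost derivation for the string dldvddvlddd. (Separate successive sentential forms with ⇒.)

S ⇒ G ⇒ MvM ⇒ dSvM ⇒ dldvM ⇒ dldvdS ⇒ dldvdG ⇒ dldvdMvM ⇒ dldvddvM ⇒ dldvddvS ⇒ dldvddvG ⇒ dldvddvSMd ⇒ dldvddvldMd ⇒ dldvddvlddd

S ⇒ G   [S -> G]
G ⇒ MvM   [G -> M v M]
MvM ⇒ dSvM   [M -> d S]
dSvM ⇒ dldvM   [S -> l d]
dldvM ⇒ dldvdS   [M -> d S]
dldvdS ⇒ dldvdG   [S -> G]
dldvdG ⇒ dldvdMvM   [G -> M v M]
dldvdMvM ⇒ dldvddvM   [M -> d]
dldvddvM ⇒ dldvddvS   [M -> S]
dldvddvS ⇒ dldvddvG   [S -> G]
dldvddvG ⇒ dldvddvSMd   [G -> S M d]
dldvddvSMd ⇒ dldvddvldMd   [S -> l d]
dldvddvldMd ⇒ dldvddvlddd   [M -> d]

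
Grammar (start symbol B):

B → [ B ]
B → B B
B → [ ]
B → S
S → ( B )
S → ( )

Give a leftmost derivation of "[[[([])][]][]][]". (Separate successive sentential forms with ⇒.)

B ⇒ BB ⇒ [B]B ⇒ [BB]B ⇒ [[B]B]B ⇒ [[BB]B]B ⇒ [[[B]B]B]B ⇒ [[[S]B]B]B ⇒ [[[(B)]B]B]B ⇒ [[[([])]B]B]B ⇒ [[[([])][]]B]B ⇒ [[[([])][]][]]B ⇒ [[[([])][]][]][]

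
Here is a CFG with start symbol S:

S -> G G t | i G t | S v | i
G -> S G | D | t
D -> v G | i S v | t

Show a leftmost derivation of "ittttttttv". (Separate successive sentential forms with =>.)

S=>Sv=>iGtv=>iSGtv=>iGGtGtv=>iSGGtGtv=>iGGtGGtGtv=>iDGtGGtGtv=>itGtGGtGtv=>itttGGtGtv=>ittttGtGtv=>ittttttGtv=>ittttttttv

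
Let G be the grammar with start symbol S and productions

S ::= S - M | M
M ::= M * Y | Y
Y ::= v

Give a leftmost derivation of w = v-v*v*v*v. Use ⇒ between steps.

S ⇒ S-M ⇒ M-M ⇒ Y-M ⇒ v-M ⇒ v-M*Y ⇒ v-M*Y*Y ⇒ v-M*Y*Y*Y ⇒ v-Y*Y*Y*Y ⇒ v-v*Y*Y*Y ⇒ v-v*v*Y*Y ⇒ v-v*v*v*Y ⇒ v-v*v*v*v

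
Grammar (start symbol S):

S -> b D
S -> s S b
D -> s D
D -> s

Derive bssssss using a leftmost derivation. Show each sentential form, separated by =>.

S => bD   [S -> b D]
bD => bsD   [D -> s D]
bsD => bssD   [D -> s D]
bssD => bsssD   [D -> s D]
bsssD => bssssD   [D -> s D]
bssssD => bsssssD   [D -> s D]
bsssssD => bssssss   [D -> s]

S => bD => bsD => bssD => bsssD => bssssD => bsssssD => bssssss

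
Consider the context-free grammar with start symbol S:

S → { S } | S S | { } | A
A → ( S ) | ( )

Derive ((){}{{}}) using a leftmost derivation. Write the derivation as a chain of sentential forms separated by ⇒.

S⇒A⇒(S)⇒(SS)⇒(AS)⇒(()S)⇒(()SS)⇒((){}S)⇒((){}{S})⇒((){}{{}})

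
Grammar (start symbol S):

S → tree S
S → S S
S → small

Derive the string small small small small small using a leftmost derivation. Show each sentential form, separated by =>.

S => S S => S S S => S S S S => S S S S S => small S S S S => small small S S S => small small small S S => small small small small S => small small small small small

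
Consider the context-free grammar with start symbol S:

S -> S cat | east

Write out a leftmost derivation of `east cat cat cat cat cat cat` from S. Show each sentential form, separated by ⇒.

S ⇒ S cat   [S -> S cat]
S cat ⇒ S cat cat   [S -> S cat]
S cat cat ⇒ S cat cat cat   [S -> S cat]
S cat cat cat ⇒ S cat cat cat cat   [S -> S cat]
S cat cat cat cat ⇒ S cat cat cat cat cat   [S -> S cat]
S cat cat cat cat cat ⇒ S cat cat cat cat cat cat   [S -> S cat]
S cat cat cat cat cat cat ⇒ east cat cat cat cat cat cat   [S -> east]

S ⇒ S cat ⇒ S cat cat ⇒ S cat cat cat ⇒ S cat cat cat cat ⇒ S cat cat cat cat cat ⇒ S cat cat cat cat cat cat ⇒ east cat cat cat cat cat cat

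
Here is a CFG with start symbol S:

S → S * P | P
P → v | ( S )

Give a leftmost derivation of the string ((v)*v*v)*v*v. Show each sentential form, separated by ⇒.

S ⇒ S*P ⇒ S*P*P ⇒ P*P*P ⇒ (S)*P*P ⇒ (S*P)*P*P ⇒ (S*P*P)*P*P ⇒ (P*P*P)*P*P ⇒ ((S)*P*P)*P*P ⇒ ((P)*P*P)*P*P ⇒ ((v)*P*P)*P*P ⇒ ((v)*v*P)*P*P ⇒ ((v)*v*v)*P*P ⇒ ((v)*v*v)*v*P ⇒ ((v)*v*v)*v*v

S ⇒ S*P   [S → S * P]
S*P ⇒ S*P*P   [S → S * P]
S*P*P ⇒ P*P*P   [S → P]
P*P*P ⇒ (S)*P*P   [P → ( S )]
(S)*P*P ⇒ (S*P)*P*P   [S → S * P]
(S*P)*P*P ⇒ (S*P*P)*P*P   [S → S * P]
(S*P*P)*P*P ⇒ (P*P*P)*P*P   [S → P]
(P*P*P)*P*P ⇒ ((S)*P*P)*P*P   [P → ( S )]
((S)*P*P)*P*P ⇒ ((P)*P*P)*P*P   [S → P]
((P)*P*P)*P*P ⇒ ((v)*P*P)*P*P   [P → v]
((v)*P*P)*P*P ⇒ ((v)*v*P)*P*P   [P → v]
((v)*v*P)*P*P ⇒ ((v)*v*v)*P*P   [P → v]
((v)*v*v)*P*P ⇒ ((v)*v*v)*v*P   [P → v]
((v)*v*v)*v*P ⇒ ((v)*v*v)*v*v   [P → v]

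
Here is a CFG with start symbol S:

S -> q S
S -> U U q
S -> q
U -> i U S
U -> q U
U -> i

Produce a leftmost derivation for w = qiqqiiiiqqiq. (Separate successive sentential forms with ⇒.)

S⇒qS⇒qUUq⇒qiUSUq⇒qiqUSUq⇒qiqqUSUq⇒qiqqiUSSUq⇒qiqqiiSSUq⇒qiqqiiUUqSUq⇒qiqqiiiUqSUq⇒qiqqiiiiqSUq⇒qiqqiiiiqqUq⇒qiqqiiiiqqiq

S ⇒ qS   [S -> q S]
qS ⇒ qUUq   [S -> U U q]
qUUq ⇒ qiUSUq   [U -> i U S]
qiUSUq ⇒ qiqUSUq   [U -> q U]
qiqUSUq ⇒ qiqqUSUq   [U -> q U]
qiqqUSUq ⇒ qiqqiUSSUq   [U -> i U S]
qiqqiUSSUq ⇒ qiqqiiSSUq   [U -> i]
qiqqiiSSUq ⇒ qiqqiiUUqSUq   [S -> U U q]
qiqqiiUUqSUq ⇒ qiqqiiiUqSUq   [U -> i]
qiqqiiiUqSUq ⇒ qiqqiiiiqSUq   [U -> i]
qiqqiiiiqSUq ⇒ qiqqiiiiqqUq   [S -> q]
qiqqiiiiqqUq ⇒ qiqqiiiiqqiq   [U -> i]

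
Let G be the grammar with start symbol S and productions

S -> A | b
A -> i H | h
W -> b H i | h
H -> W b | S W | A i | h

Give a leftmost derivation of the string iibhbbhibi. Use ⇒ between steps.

S ⇒ A   [S -> A]
A ⇒ iH   [A -> i H]
iH ⇒ iSW   [H -> S W]
iSW ⇒ iAW   [S -> A]
iAW ⇒ iiHW   [A -> i H]
iiHW ⇒ iiSWW   [H -> S W]
iiSWW ⇒ iibWW   [S -> b]
iibWW ⇒ iibhW   [W -> h]
iibhW ⇒ iibhbHi   [W -> b H i]
iibhbHi ⇒ iibhbWbi   [H -> W b]
iibhbWbi ⇒ iibhbbHibi   [W -> b H i]
iibhbbHibi ⇒ iibhbbhibi   [H -> h]

S ⇒ A ⇒ iH ⇒ iSW ⇒ iAW ⇒ iiHW ⇒ iiSWW ⇒ iibWW ⇒ iibhW ⇒ iibhbHi ⇒ iibhbWbi ⇒ iibhbbHibi ⇒ iibhbbhibi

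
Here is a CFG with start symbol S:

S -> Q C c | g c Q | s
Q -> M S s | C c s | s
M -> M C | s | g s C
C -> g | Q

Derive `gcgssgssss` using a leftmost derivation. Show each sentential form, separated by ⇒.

S ⇒ gcQ   [S -> g c Q]
gcQ ⇒ gcMSs   [Q -> M S s]
gcMSs ⇒ gcgsCSs   [M -> g s C]
gcgsCSs ⇒ gcgsQSs   [C -> Q]
gcgsQSs ⇒ gcgsMSsSs   [Q -> M S s]
gcgsMSsSs ⇒ gcgsMCSsSs   [M -> M C]
gcgsMCSsSs ⇒ gcgssCSsSs   [M -> s]
gcgssCSsSs ⇒ gcgssgSsSs   [C -> g]
gcgssgSsSs ⇒ gcgssgssSs   [S -> s]
gcgssgssSs ⇒ gcgssgssss   [S -> s]

S ⇒ gcQ ⇒ gcMSs ⇒ gcgsCSs ⇒ gcgsQSs ⇒ gcgsMSsSs ⇒ gcgsMCSsSs ⇒ gcgssCSsSs ⇒ gcgssgSsSs ⇒ gcgssgssSs ⇒ gcgssgssss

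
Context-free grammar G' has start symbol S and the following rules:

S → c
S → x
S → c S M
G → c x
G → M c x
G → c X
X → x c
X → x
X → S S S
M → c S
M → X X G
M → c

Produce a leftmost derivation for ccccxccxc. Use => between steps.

S => cSM   [S → c S M]
cSM => ccSMM   [S → c S M]
ccSMM => cccMM   [S → c]
cccMM => ccccSM   [M → c S]
ccccSM => ccccxM   [S → x]
ccccxM => ccccxcS   [M → c S]
ccccxcS => ccccxccSM   [S → c S M]
ccccxccSM => ccccxccxM   [S → x]
ccccxccxM => ccccxccxc   [M → c]

S => cSM => ccSMM => cccMM => ccccSM => ccccxM => ccccxcS => ccccxccSM => ccccxccxM => ccccxccxc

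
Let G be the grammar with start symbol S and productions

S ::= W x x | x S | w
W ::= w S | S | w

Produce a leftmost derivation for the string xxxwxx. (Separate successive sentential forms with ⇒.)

S ⇒ xS ⇒ xWxx ⇒ xSxx ⇒ xxSxx ⇒ xxxSxx ⇒ xxxwxx

S ⇒ xS   [S ::= x S]
xS ⇒ xWxx   [S ::= W x x]
xWxx ⇒ xSxx   [W ::= S]
xSxx ⇒ xxSxx   [S ::= x S]
xxSxx ⇒ xxxSxx   [S ::= x S]
xxxSxx ⇒ xxxwxx   [S ::= w]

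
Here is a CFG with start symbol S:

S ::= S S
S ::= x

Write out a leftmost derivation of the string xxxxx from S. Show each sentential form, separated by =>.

S=>SS=>SSS=>SSSS=>xSSS=>xSSSS=>xxSSS=>xxxSS=>xxxxS=>xxxxx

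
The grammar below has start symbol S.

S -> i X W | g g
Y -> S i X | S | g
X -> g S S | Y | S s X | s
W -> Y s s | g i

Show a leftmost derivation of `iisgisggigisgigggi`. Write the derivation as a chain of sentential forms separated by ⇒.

S ⇒ iXW ⇒ iSsXW ⇒ iiXWsXW ⇒ iisWsXW ⇒ iisgisXW ⇒ iisgisYW ⇒ iisgisSiXW ⇒ iisgisggiXW ⇒ iisgisggigSSW ⇒ iisgisggigiXWSW ⇒ iisgisggigisWSW ⇒ iisgisggigisgiSW ⇒ iisgisggigisgiggW ⇒ iisgisggigisgigggi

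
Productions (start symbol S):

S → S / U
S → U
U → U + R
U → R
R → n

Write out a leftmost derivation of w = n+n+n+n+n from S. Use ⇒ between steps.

S ⇒ U   [S → U]
U ⇒ U+R   [U → U + R]
U+R ⇒ U+R+R   [U → U + R]
U+R+R ⇒ U+R+R+R   [U → U + R]
U+R+R+R ⇒ U+R+R+R+R   [U → U + R]
U+R+R+R+R ⇒ R+R+R+R+R   [U → R]
R+R+R+R+R ⇒ n+R+R+R+R   [R → n]
n+R+R+R+R ⇒ n+n+R+R+R   [R → n]
n+n+R+R+R ⇒ n+n+n+R+R   [R → n]
n+n+n+R+R ⇒ n+n+n+n+R   [R → n]
n+n+n+n+R ⇒ n+n+n+n+n   [R → n]

S⇒U⇒U+R⇒U+R+R⇒U+R+R+R⇒U+R+R+R+R⇒R+R+R+R+R⇒n+R+R+R+R⇒n+n+R+R+R⇒n+n+n+R+R⇒n+n+n+n+R⇒n+n+n+n+n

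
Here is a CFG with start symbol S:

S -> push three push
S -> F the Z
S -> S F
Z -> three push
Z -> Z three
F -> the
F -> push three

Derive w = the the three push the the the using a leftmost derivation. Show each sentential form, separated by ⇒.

S ⇒ S F ⇒ S F F ⇒ S F F F ⇒ F the Z F F F ⇒ the the Z F F F ⇒ the the three push F F F ⇒ the the three push the F F ⇒ the the three push the the F ⇒ the the three push the the the

S ⇒ S F   [S -> S F]
S F ⇒ S F F   [S -> S F]
S F F ⇒ S F F F   [S -> S F]
S F F F ⇒ F the Z F F F   [S -> F the Z]
F the Z F F F ⇒ the the Z F F F   [F -> the]
the the Z F F F ⇒ the the three push F F F   [Z -> three push]
the the three push F F F ⇒ the the three push the F F   [F -> the]
the the three push the F F ⇒ the the three push the the F   [F -> the]
the the three push the the F ⇒ the the three push the the the   [F -> the]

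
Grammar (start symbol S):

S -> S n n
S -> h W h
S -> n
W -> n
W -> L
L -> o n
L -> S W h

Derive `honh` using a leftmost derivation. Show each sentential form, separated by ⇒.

S ⇒ hWh ⇒ hLh ⇒ honh

S ⇒ hWh   [S -> h W h]
hWh ⇒ hLh   [W -> L]
hLh ⇒ honh   [L -> o n]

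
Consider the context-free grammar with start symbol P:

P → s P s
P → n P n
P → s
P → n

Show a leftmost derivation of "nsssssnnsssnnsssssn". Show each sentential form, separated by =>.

P=>nPn=>nsPsn=>nssPssn=>nsssPsssn=>nssssPssssn=>nsssssPsssssn=>nsssssnPnsssssn=>nsssssnnPnnsssssn=>nsssssnnsPsnnsssssn=>nsssssnnsssnnsssssn

P => nPn   [P → n P n]
nPn => nsPsn   [P → s P s]
nsPsn => nssPssn   [P → s P s]
nssPssn => nsssPsssn   [P → s P s]
nsssPsssn => nssssPssssn   [P → s P s]
nssssPssssn => nsssssPsssssn   [P → s P s]
nsssssPsssssn => nsssssnPnsssssn   [P → n P n]
nsssssnPnsssssn => nsssssnnPnnsssssn   [P → n P n]
nsssssnnPnnsssssn => nsssssnnsPsnnsssssn   [P → s P s]
nsssssnnsPsnnsssssn => nsssssnnsssnnsssssn   [P → s]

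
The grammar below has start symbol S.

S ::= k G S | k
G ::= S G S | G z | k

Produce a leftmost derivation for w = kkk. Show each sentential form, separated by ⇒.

S⇒kGS⇒kkS⇒kkk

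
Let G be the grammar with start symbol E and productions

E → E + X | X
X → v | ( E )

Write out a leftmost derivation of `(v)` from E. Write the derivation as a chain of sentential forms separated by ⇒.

E⇒X⇒(E)⇒(X)⇒(v)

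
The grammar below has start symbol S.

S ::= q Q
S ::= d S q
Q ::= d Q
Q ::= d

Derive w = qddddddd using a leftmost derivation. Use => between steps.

S => qQ   [S ::= q Q]
qQ => qdQ   [Q ::= d Q]
qdQ => qddQ   [Q ::= d Q]
qddQ => qdddQ   [Q ::= d Q]
qdddQ => qddddQ   [Q ::= d Q]
qddddQ => qdddddQ   [Q ::= d Q]
qdddddQ => qddddddQ   [Q ::= d Q]
qddddddQ => qddddddd   [Q ::= d]

S => qQ => qdQ => qddQ => qdddQ => qddddQ => qdddddQ => qddddddQ => qddddddd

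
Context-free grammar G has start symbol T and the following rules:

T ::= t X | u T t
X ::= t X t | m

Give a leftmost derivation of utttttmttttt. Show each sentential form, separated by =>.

T => uTt   [T ::= u T t]
uTt => utXt   [T ::= t X]
utXt => uttXtt   [X ::= t X t]
uttXtt => utttXttt   [X ::= t X t]
utttXttt => uttttXtttt   [X ::= t X t]
uttttXtttt => utttttXttttt   [X ::= t X t]
utttttXttttt => utttttmttttt   [X ::= m]

T=>uTt=>utXt=>uttXtt=>utttXttt=>uttttXtttt=>utttttXttttt=>utttttmttttt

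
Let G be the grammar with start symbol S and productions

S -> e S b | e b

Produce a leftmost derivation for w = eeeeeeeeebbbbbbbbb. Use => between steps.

S => eSb   [S -> e S b]
eSb => eeSbb   [S -> e S b]
eeSbb => eeeSbbb   [S -> e S b]
eeeSbbb => eeeeSbbbb   [S -> e S b]
eeeeSbbbb => eeeeeSbbbbb   [S -> e S b]
eeeeeSbbbbb => eeeeeeSbbbbbb   [S -> e S b]
eeeeeeSbbbbbb => eeeeeeeSbbbbbbb   [S -> e S b]
eeeeeeeSbbbbbbb => eeeeeeeeSbbbbbbbb   [S -> e S b]
eeeeeeeeSbbbbbbbb => eeeeeeeeebbbbbbbbb   [S -> e b]

S => eSb => eeSbb => eeeSbbb => eeeeSbbbb => eeeeeSbbbbb => eeeeeeSbbbbbb => eeeeeeeSbbbbbbb => eeeeeeeeSbbbbbbbb => eeeeeeeeebbbbbbbbb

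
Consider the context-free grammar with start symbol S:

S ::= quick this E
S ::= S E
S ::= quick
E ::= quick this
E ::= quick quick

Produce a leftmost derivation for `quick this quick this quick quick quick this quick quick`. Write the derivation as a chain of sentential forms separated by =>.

S => S E => S E E => S E E E => quick this E E E E => quick this quick this E E E => quick this quick this quick quick E E => quick this quick this quick quick quick this E => quick this quick this quick quick quick this quick quick

S => S E   [S ::= S E]
S E => S E E   [S ::= S E]
S E E => S E E E   [S ::= S E]
S E E E => quick this E E E E   [S ::= quick this E]
quick this E E E E => quick this quick this E E E   [E ::= quick this]
quick this quick this E E E => quick this quick this quick quick E E   [E ::= quick quick]
quick this quick this quick quick E E => quick this quick this quick quick quick this E   [E ::= quick this]
quick this quick this quick quick quick this E => quick this quick this quick quick quick this quick quick   [E ::= quick quick]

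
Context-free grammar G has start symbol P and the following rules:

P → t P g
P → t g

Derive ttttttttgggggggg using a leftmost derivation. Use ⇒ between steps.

P ⇒ tPg   [P → t P g]
tPg ⇒ ttPgg   [P → t P g]
ttPgg ⇒ tttPggg   [P → t P g]
tttPggg ⇒ ttttPgggg   [P → t P g]
ttttPgggg ⇒ tttttPggggg   [P → t P g]
tttttPggggg ⇒ ttttttPgggggg   [P → t P g]
ttttttPgggggg ⇒ tttttttPggggggg   [P → t P g]
tttttttPggggggg ⇒ ttttttttgggggggg   [P → t g]

P ⇒ tPg ⇒ ttPgg ⇒ tttPggg ⇒ ttttPgggg ⇒ tttttPggggg ⇒ ttttttPgggggg ⇒ tttttttPggggggg ⇒ ttttttttgggggggg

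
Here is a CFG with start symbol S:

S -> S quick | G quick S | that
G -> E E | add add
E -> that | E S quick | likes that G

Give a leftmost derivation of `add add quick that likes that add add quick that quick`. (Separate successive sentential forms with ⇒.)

S ⇒ G quick S ⇒ add add quick S ⇒ add add quick S quick ⇒ add add quick G quick S quick ⇒ add add quick E E quick S quick ⇒ add add quick that E quick S quick ⇒ add add quick that likes that G quick S quick ⇒ add add quick that likes that add add quick S quick ⇒ add add quick that likes that add add quick that quick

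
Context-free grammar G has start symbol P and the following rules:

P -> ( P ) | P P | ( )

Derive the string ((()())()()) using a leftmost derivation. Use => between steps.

P => (P) => (PP) => (PPP) => ((P)PP) => ((PP)PP) => ((()P)PP) => ((()())PP) => ((()())()P) => ((()())()())

P => (P)   [P -> ( P )]
(P) => (PP)   [P -> P P]
(PP) => (PPP)   [P -> P P]
(PPP) => ((P)PP)   [P -> ( P )]
((P)PP) => ((PP)PP)   [P -> P P]
((PP)PP) => ((()P)PP)   [P -> ( )]
((()P)PP) => ((()())PP)   [P -> ( )]
((()())PP) => ((()())()P)   [P -> ( )]
((()())()P) => ((()())()())   [P -> ( )]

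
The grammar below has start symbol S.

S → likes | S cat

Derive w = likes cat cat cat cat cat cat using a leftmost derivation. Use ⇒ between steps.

S ⇒ S cat ⇒ S cat cat ⇒ S cat cat cat ⇒ S cat cat cat cat ⇒ S cat cat cat cat cat ⇒ S cat cat cat cat cat cat ⇒ likes cat cat cat cat cat cat

S ⇒ S cat   [S → S cat]
S cat ⇒ S cat cat   [S → S cat]
S cat cat ⇒ S cat cat cat   [S → S cat]
S cat cat cat ⇒ S cat cat cat cat   [S → S cat]
S cat cat cat cat ⇒ S cat cat cat cat cat   [S → S cat]
S cat cat cat cat cat ⇒ S cat cat cat cat cat cat   [S → S cat]
S cat cat cat cat cat cat ⇒ likes cat cat cat cat cat cat   [S → likes]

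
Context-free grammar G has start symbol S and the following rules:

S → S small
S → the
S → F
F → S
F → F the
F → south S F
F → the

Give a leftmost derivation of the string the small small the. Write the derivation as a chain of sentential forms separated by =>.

S => F   [S → F]
F => F the   [F → F the]
F the => S the   [F → S]
S the => S small the   [S → S small]
S small the => S small small the   [S → S small]
S small small the => the small small the   [S → the]

S => F => F the => S the => S small the => S small small the => the small small the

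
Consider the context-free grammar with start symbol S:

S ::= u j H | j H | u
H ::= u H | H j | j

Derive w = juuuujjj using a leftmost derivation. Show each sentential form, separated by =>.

S => jH   [S ::= j H]
jH => juH   [H ::= u H]
juH => juHj   [H ::= H j]
juHj => juuHj   [H ::= u H]
juuHj => juuHjj   [H ::= H j]
juuHjj => juuuHjj   [H ::= u H]
juuuHjj => juuuuHjj   [H ::= u H]
juuuuHjj => juuuujjj   [H ::= j]

S => jH => juH => juHj => juuHj => juuHjj => juuuHjj => juuuuHjj => juuuujjj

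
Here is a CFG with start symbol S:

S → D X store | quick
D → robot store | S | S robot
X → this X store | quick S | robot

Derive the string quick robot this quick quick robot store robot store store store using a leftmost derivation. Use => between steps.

S => D X store   [S → D X store]
D X store => S robot X store   [D → S robot]
S robot X store => quick robot X store   [S → quick]
quick robot X store => quick robot this X store store   [X → this X store]
quick robot this X store store => quick robot this quick S store store   [X → quick S]
quick robot this quick S store store => quick robot this quick D X store store store   [S → D X store]
quick robot this quick D X store store store => quick robot this quick S X store store store   [D → S]
quick robot this quick S X store store store => quick robot this quick D X store X store store store   [S → D X store]
quick robot this quick D X store X store store store => quick robot this quick S X store X store store store   [D → S]
quick robot this quick S X store X store store store => quick robot this quick quick X store X store store store   [S → quick]
quick robot this quick quick X store X store store store => quick robot this quick quick robot store X store store store   [X → robot]
quick robot this quick quick robot store X store store store => quick robot this quick quick robot store robot store store store   [X → robot]

S => D X store => S robot X store => quick robot X store => quick robot this X store store => quick robot this quick S store store => quick robot this quick D X store store store => quick robot this quick S X store store store => quick robot this quick D X store X store store store => quick robot this quick S X store X store store store => quick robot this quick quick X store X store store store => quick robot this quick quick robot store X store store store => quick robot this quick quick robot store robot store store store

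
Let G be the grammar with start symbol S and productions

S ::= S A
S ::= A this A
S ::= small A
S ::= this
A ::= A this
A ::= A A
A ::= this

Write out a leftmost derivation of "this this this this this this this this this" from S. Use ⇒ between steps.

S ⇒ S A ⇒ A this A A ⇒ A this this A A ⇒ A A this this A A ⇒ this A this this A A ⇒ this this this this A A ⇒ this this this this A A A ⇒ this this this this A A A A ⇒ this this this this A A A A A ⇒ this this this this this A A A A ⇒ this this this this this this A A A ⇒ this this this this this this this A A ⇒ this this this this this this this this A ⇒ this this this this this this this this this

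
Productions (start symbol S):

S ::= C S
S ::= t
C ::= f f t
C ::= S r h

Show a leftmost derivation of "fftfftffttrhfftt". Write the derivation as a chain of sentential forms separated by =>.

S => CS => fftS => fftCS => fftfftS => fftfftCS => fftfftSrhS => fftfftCSrhS => fftfftfftSrhS => fftfftffttrhS => fftfftffttrhCS => fftfftffttrhfftS => fftfftffttrhfftt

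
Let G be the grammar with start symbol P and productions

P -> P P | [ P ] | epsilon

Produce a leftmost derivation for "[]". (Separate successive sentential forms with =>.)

P=>PP=>PPP=>PPPP=>PPPPP=>PPPPPP=>[P]PPPPP=>[]PPPPP=>[]PPPP=>[]PPP=>[]PP=>[]P=>[]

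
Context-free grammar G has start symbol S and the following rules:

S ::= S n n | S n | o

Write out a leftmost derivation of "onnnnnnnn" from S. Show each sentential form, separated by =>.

S => Snn   [S ::= S n n]
Snn => Snnn   [S ::= S n]
Snnn => Snnnnn   [S ::= S n n]
Snnnnn => Snnnnnnn   [S ::= S n n]
Snnnnnnn => Snnnnnnnn   [S ::= S n]
Snnnnnnnn => onnnnnnnn   [S ::= o]

S => Snn => Snnn => Snnnnn => Snnnnnnn => Snnnnnnnn => onnnnnnnn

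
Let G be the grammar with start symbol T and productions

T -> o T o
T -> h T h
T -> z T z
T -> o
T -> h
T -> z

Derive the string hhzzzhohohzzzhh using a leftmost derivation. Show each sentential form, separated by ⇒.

T⇒hTh⇒hhThh⇒hhzTzhh⇒hhzzTzzhh⇒hhzzzTzzzhh⇒hhzzzhThzzzhh⇒hhzzzhoTohzzzhh⇒hhzzzhohohzzzhh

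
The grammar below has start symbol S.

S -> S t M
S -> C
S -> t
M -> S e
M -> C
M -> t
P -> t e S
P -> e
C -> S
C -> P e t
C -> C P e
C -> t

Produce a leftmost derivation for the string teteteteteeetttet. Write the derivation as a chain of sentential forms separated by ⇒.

S ⇒ C   [S -> C]
C ⇒ Pet   [C -> P e t]
Pet ⇒ teSet   [P -> t e S]
teSet ⇒ teStMet   [S -> S t M]
teStMet ⇒ teCtMet   [S -> C]
teCtMet ⇒ tePettMet   [C -> P e t]
tePettMet ⇒ teteSettMet   [P -> t e S]
teteSettMet ⇒ teteCettMet   [S -> C]
teteCettMet ⇒ teteCPeettMet   [C -> C P e]
teteCPeettMet ⇒ tetePetPeettMet   [C -> P e t]
tetePetPeettMet ⇒ teteteSetPeettMet   [P -> t e S]
teteteSetPeettMet ⇒ tetetetetPeettMet   [S -> t]
tetetetetPeettMet ⇒ teteteteteeettMet   [P -> e]
teteteteteeettMet ⇒ teteteteteeetttet   [M -> t]

S ⇒ C ⇒ Pet ⇒ teSet ⇒ teStMet ⇒ teCtMet ⇒ tePettMet ⇒ teteSettMet ⇒ teteCettMet ⇒ teteCPeettMet ⇒ tetePetPeettMet ⇒ teteteSetPeettMet ⇒ tetetetetPeettMet ⇒ teteteteteeettMet ⇒ teteteteteeetttet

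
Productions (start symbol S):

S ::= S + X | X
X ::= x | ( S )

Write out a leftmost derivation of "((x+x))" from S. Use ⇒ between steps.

S ⇒ X   [S ::= X]
X ⇒ (S)   [X ::= ( S )]
(S) ⇒ (X)   [S ::= X]
(X) ⇒ ((S))   [X ::= ( S )]
((S)) ⇒ ((S+X))   [S ::= S + X]
((S+X)) ⇒ ((X+X))   [S ::= X]
((X+X)) ⇒ ((x+X))   [X ::= x]
((x+X)) ⇒ ((x+x))   [X ::= x]

S⇒X⇒(S)⇒(X)⇒((S))⇒((S+X))⇒((X+X))⇒((x+X))⇒((x+x))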